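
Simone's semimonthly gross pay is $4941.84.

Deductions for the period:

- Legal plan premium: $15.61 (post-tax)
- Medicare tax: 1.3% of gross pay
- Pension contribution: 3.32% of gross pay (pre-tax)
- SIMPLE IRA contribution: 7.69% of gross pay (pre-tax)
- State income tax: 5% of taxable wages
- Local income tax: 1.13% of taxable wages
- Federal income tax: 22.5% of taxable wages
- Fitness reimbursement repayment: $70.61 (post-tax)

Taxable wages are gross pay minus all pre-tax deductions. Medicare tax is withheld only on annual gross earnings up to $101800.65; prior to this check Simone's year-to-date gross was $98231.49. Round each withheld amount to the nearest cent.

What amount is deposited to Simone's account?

$3006.05

SIMPLE IRA contribution: $4941.84 × 0.0769 = $380.03
Pension contribution: $4941.84 × 0.0332 = $164.07
Pre-tax total = $380.03 + $164.07 = $544.10
Taxable wages = $4941.84 − $544.10 = $4397.74
Local income tax: $4397.74 × 0.0113 = $49.69
Federal income tax: $4397.74 × 0.225 = $989.49
State income tax: $4397.74 × 0.05 = $219.89
Medicare tax: only $101800.65 − $98231.49 = $3569.16 of this check is subject → $3569.16 × 0.013 = $46.40
Fitness reimbursement repayment: $70.61
Legal plan premium: $15.61
Total deductions = $380.03 + $164.07 + $49.69 + $989.49 + $219.89 + $46.40 + $70.61 + $15.61 = $1935.79
Net pay = $4941.84 − $1935.79 = $3006.05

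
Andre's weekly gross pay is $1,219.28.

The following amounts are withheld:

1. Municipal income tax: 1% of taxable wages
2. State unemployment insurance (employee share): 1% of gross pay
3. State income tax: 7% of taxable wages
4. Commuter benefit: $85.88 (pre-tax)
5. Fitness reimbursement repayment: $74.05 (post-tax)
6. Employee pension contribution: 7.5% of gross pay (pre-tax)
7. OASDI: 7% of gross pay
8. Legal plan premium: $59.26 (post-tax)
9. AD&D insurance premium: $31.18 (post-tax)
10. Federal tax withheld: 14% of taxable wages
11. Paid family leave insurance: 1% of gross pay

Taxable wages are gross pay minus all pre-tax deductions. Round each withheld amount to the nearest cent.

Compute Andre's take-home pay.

Employee pension contribution: $1,219.28 × 0.075 = $91.45
Commuter benefit: $85.88
Pre-tax total = $91.45 + $85.88 = $177.33
Taxable wages = $1,219.28 − $177.33 = $1,041.95
Federal tax withheld: $1,041.95 × 0.14 = $145.87
Municipal income tax: $1,041.95 × 0.01 = $10.42
State income tax: $1,041.95 × 0.07 = $72.94
Paid family leave insurance: $1,219.28 × 0.01 = $12.19
State unemployment insurance (employee share): $1,219.28 × 0.01 = $12.19
OASDI: $1,219.28 × 0.07 = $85.35
Legal plan premium: $59.26
AD&D insurance premium: $31.18
Fitness reimbursement repayment: $74.05
Total deductions = $91.45 + $85.88 + $145.87 + $10.42 + $72.94 + $12.19 + $12.19 + $85.35 + $59.26 + $31.18 + $74.05 = $680.78
Net pay = $1,219.28 − $680.78 = $538.50

$538.50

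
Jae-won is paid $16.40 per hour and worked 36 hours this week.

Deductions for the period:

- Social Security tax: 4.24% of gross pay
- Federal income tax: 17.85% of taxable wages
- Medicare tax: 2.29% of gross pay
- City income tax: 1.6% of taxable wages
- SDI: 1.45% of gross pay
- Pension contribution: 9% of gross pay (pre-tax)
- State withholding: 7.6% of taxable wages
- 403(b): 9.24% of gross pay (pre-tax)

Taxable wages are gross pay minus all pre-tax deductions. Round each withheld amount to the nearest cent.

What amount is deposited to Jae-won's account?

$305.03

Gross pay: 36 × $16.40 = $590.40
403(b): $590.40 × 0.0924 = $54.55
Pension contribution: $590.40 × 0.09 = $53.14
Pre-tax total = $54.55 + $53.14 = $107.69
Taxable wages = $590.40 − $107.69 = $482.71
State withholding: $482.71 × 0.076 = $36.69
City income tax: $482.71 × 0.016 = $7.72
Federal income tax: $482.71 × 0.1785 = $86.16
Medicare tax: $590.40 × 0.0229 = $13.52
Social Security tax: $590.40 × 0.0424 = $25.03
SDI: $590.40 × 0.0145 = $8.56
Total deductions = $54.55 + $53.14 + $36.69 + $7.72 + $86.16 + $13.52 + $25.03 + $8.56 = $285.37
Net pay = $590.40 − $285.37 = $305.03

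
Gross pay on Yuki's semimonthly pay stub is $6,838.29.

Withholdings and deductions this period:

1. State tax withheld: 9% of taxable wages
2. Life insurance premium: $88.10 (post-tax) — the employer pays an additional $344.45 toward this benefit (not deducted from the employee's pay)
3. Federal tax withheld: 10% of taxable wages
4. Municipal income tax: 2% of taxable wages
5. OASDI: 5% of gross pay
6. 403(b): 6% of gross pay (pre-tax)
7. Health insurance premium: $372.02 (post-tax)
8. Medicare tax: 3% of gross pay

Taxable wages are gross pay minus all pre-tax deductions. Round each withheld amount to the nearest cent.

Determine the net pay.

$4,070.93

403(b): $6,838.29 × 0.06 = $410.30
Taxable wages = $6,838.29 − $410.30 = $6,427.99
Municipal income tax: $6,427.99 × 0.02 = $128.56
Federal tax withheld: $6,427.99 × 0.1 = $642.80
State tax withheld: $6,427.99 × 0.09 = $578.52
Medicare tax: $6,838.29 × 0.03 = $205.15
OASDI: $6,838.29 × 0.05 = $341.91
Life insurance premium: $88.10
Health insurance premium: $372.02
(Employer's $344.45 toward life insurance premium is not withheld from the employee.)
Total deductions = $410.30 + $128.56 + $642.80 + $578.52 + $205.15 + $341.91 + $88.10 + $372.02 = $2,767.36
Net pay = $6,838.29 − $2,767.36 = $4,070.93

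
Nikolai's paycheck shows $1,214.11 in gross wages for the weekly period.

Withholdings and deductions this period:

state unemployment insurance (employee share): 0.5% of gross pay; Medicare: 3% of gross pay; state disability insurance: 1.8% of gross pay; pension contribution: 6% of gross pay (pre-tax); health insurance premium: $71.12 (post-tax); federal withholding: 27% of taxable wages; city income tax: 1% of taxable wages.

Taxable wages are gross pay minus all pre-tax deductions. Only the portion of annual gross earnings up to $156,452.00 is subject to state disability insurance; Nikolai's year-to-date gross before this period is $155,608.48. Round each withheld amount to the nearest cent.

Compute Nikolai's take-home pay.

Pension contribution: $1,214.11 × 0.06 = $72.85
Taxable wages = $1,214.11 − $72.85 = $1,141.26
City income tax: $1,141.26 × 0.01 = $11.41
Federal withholding: $1,141.26 × 0.27 = $308.14
State unemployment insurance (employee share): $1,214.11 × 0.005 = $6.07
State disability insurance: only $156,452.00 − $155,608.48 = $843.52 of this check is subject → $843.52 × 0.018 = $15.18
Medicare: $1,214.11 × 0.03 = $36.42
Health insurance premium: $71.12
Total deductions = $72.85 + $11.41 + $308.14 + $6.07 + $15.18 + $36.42 + $71.12 = $521.19
Net pay = $1,214.11 − $521.19 = $692.92

$692.92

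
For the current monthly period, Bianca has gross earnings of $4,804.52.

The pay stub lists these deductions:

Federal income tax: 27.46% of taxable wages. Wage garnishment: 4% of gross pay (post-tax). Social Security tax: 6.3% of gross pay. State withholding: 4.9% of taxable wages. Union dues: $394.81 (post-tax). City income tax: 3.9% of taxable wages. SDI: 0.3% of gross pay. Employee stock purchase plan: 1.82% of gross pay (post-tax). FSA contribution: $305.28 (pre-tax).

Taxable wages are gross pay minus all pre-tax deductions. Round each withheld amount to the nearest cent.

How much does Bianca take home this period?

FSA contribution: $305.28
Taxable wages = $4,804.52 − $305.28 = $4,499.24
Federal income tax: $4,499.24 × 0.2746 = $1,235.49
City income tax: $4,499.24 × 0.039 = $175.47
State withholding: $4,499.24 × 0.049 = $220.46
Social Security tax: $4,804.52 × 0.063 = $302.68
SDI: $4,804.52 × 0.003 = $14.41
Union dues: $394.81
Employee stock purchase plan: $4,804.52 × 0.0182 = $87.44
Wage garnishment: $4,804.52 × 0.04 = $192.18
Total deductions = $305.28 + $1,235.49 + $175.47 + $220.46 + $302.68 + $14.41 + $394.81 + $87.44 + $192.18 = $2,928.22
Net pay = $4,804.52 − $2,928.22 = $1,876.30

$1,876.30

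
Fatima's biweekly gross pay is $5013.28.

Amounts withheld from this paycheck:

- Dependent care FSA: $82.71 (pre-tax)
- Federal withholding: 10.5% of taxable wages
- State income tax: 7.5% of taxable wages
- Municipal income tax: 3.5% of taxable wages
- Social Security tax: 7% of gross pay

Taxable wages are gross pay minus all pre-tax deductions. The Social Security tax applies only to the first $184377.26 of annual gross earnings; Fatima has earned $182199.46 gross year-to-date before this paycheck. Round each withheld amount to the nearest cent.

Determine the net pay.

$3718.05

Dependent care FSA: $82.71
Taxable wages = $5013.28 − $82.71 = $4930.57
Municipal income tax: $4930.57 × 0.035 = $172.57
Federal withholding: $4930.57 × 0.105 = $517.71
State income tax: $4930.57 × 0.075 = $369.79
Social Security tax: only $184377.26 − $182199.46 = $2177.80 of this check is subject → $2177.80 × 0.07 = $152.45
Total deductions = $82.71 + $172.57 + $517.71 + $369.79 + $152.45 = $1295.23
Net pay = $5013.28 − $1295.23 = $3718.05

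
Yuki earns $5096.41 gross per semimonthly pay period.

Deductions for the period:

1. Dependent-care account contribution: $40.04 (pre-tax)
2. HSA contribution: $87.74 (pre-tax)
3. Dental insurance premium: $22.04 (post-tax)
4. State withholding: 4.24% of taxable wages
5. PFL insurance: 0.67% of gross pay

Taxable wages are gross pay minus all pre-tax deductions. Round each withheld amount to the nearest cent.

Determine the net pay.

$4701.77

Dependent-care account contribution: $40.04
HSA contribution: $87.74
Pre-tax total = $40.04 + $87.74 = $127.78
Taxable wages = $5096.41 − $127.78 = $4968.63
State withholding: $4968.63 × 0.0424 = $210.67
PFL insurance: $5096.41 × 0.0067 = $34.15
Dental insurance premium: $22.04
Total deductions = $40.04 + $87.74 + $210.67 + $34.15 + $22.04 = $394.64
Net pay = $5096.41 − $394.64 = $4701.77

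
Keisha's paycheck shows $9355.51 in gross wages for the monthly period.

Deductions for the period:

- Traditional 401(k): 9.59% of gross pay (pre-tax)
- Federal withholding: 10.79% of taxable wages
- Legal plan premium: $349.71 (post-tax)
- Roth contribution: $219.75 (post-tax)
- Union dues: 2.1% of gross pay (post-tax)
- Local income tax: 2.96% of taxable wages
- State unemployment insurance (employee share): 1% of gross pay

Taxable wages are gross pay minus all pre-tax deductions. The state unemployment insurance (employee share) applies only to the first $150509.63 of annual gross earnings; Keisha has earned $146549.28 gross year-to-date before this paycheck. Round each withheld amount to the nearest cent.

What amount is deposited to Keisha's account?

$6489.77

Traditional 401(k): $9355.51 × 0.0959 = $897.19
Taxable wages = $9355.51 − $897.19 = $8458.32
Federal withholding: $8458.32 × 0.1079 = $912.65
Local income tax: $8458.32 × 0.0296 = $250.37
State unemployment insurance (employee share): only $150509.63 − $146549.28 = $3960.35 of this check is subject → $3960.35 × 0.01 = $39.60
Union dues: $9355.51 × 0.021 = $196.47
Legal plan premium: $349.71
Roth contribution: $219.75
Total deductions = $897.19 + $912.65 + $250.37 + $39.60 + $196.47 + $349.71 + $219.75 = $2865.74
Net pay = $9355.51 − $2865.74 = $6489.77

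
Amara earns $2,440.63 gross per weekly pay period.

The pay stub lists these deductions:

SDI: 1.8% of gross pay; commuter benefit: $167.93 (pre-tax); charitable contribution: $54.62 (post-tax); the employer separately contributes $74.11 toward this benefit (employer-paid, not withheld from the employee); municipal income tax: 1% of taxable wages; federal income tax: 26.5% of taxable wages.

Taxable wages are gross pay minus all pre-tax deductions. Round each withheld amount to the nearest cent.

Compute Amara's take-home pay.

$1,549.15

Commuter benefit: $167.93
Taxable wages = $2,440.63 − $167.93 = $2,272.70
Federal income tax: $2,272.70 × 0.265 = $602.27
Municipal income tax: $2,272.70 × 0.01 = $22.73
SDI: $2,440.63 × 0.018 = $43.93
Charitable contribution: $54.62
(Employer's $74.11 toward charitable contribution is not withheld from the employee.)
Total deductions = $167.93 + $602.27 + $22.73 + $43.93 + $54.62 = $891.48
Net pay = $2,440.63 − $891.48 = $1,549.15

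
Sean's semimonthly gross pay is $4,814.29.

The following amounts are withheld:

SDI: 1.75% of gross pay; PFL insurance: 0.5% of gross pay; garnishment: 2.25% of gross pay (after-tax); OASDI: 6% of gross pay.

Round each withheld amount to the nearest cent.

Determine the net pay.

PFL insurance: $4,814.29 × 0.005 = $24.07
OASDI: $4,814.29 × 0.06 = $288.86
SDI: $4,814.29 × 0.0175 = $84.25
Garnishment: $4,814.29 × 0.0225 = $108.32
Total deductions = $24.07 + $288.86 + $84.25 + $108.32 = $505.50
Net pay = $4,814.29 − $505.50 = $4,308.79

$4,308.79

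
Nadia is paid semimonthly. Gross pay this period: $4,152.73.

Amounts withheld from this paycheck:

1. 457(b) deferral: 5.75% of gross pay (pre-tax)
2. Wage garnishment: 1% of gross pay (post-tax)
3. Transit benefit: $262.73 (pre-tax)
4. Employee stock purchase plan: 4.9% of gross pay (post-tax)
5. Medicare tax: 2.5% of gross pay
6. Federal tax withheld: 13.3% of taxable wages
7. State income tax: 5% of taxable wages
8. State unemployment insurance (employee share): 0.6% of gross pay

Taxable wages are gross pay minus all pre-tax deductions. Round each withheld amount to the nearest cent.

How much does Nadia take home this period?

$2,609.30

Transit benefit: $262.73
457(b) deferral: $4,152.73 × 0.0575 = $238.78
Pre-tax total = $262.73 + $238.78 = $501.51
Taxable wages = $4,152.73 − $501.51 = $3,651.22
State income tax: $3,651.22 × 0.05 = $182.56
Federal tax withheld: $3,651.22 × 0.133 = $485.61
State unemployment insurance (employee share): $4,152.73 × 0.006 = $24.92
Medicare tax: $4,152.73 × 0.025 = $103.82
Employee stock purchase plan: $4,152.73 × 0.049 = $203.48
Wage garnishment: $4,152.73 × 0.01 = $41.53
Total deductions = $262.73 + $238.78 + $182.56 + $485.61 + $24.92 + $103.82 + $203.48 + $41.53 = $1,543.43
Net pay = $4,152.73 − $1,543.43 = $2,609.30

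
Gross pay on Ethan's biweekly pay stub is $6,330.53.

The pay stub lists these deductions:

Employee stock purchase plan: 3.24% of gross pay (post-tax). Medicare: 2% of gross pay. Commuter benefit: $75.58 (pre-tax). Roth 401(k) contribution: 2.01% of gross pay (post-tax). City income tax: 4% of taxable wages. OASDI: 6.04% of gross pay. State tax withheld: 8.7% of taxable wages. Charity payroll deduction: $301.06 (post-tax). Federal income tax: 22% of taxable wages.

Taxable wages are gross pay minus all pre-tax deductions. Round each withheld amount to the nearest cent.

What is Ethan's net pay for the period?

$2,942.10

Commuter benefit: $75.58
Taxable wages = $6,330.53 − $75.58 = $6,254.95
State tax withheld: $6,254.95 × 0.087 = $544.18
Federal income tax: $6,254.95 × 0.22 = $1,376.09
City income tax: $6,254.95 × 0.04 = $250.20
Medicare: $6,330.53 × 0.02 = $126.61
OASDI: $6,330.53 × 0.0604 = $382.36
Roth 401(k) contribution: $6,330.53 × 0.0201 = $127.24
Employee stock purchase plan: $6,330.53 × 0.0324 = $205.11
Charity payroll deduction: $301.06
Total deductions = $75.58 + $544.18 + $1,376.09 + $250.20 + $126.61 + $382.36 + $127.24 + $205.11 + $301.06 = $3,388.43
Net pay = $6,330.53 − $3,388.43 = $2,942.10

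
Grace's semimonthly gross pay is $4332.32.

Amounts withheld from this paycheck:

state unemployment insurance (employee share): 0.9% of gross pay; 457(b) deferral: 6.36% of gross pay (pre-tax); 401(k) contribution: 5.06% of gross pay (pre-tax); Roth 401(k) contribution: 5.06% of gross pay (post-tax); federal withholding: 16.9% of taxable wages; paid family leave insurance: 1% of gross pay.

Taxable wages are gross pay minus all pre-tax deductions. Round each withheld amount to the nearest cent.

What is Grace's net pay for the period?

$2887.48

401(k) contribution: $4332.32 × 0.0506 = $219.22
457(b) deferral: $4332.32 × 0.0636 = $275.54
Pre-tax total = $219.22 + $275.54 = $494.76
Taxable wages = $4332.32 − $494.76 = $3837.56
Federal withholding: $3837.56 × 0.169 = $648.55
Paid family leave insurance: $4332.32 × 0.01 = $43.32
State unemployment insurance (employee share): $4332.32 × 0.009 = $38.99
Roth 401(k) contribution: $4332.32 × 0.0506 = $219.22
Total deductions = $219.22 + $275.54 + $648.55 + $43.32 + $38.99 + $219.22 = $1444.84
Net pay = $4332.32 − $1444.84 = $2887.48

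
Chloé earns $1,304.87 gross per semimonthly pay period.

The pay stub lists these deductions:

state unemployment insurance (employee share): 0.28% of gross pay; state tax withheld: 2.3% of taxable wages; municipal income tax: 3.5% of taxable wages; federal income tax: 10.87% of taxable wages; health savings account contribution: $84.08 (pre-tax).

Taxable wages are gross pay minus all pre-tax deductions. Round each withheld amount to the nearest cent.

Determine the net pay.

Health savings account contribution: $84.08
Taxable wages = $1,304.87 − $84.08 = $1,220.79
Federal income tax: $1,220.79 × 0.1087 = $132.70
Municipal income tax: $1,220.79 × 0.035 = $42.73
State tax withheld: $1,220.79 × 0.023 = $28.08
State unemployment insurance (employee share): $1,304.87 × 0.0028 = $3.65
Total deductions = $84.08 + $132.70 + $42.73 + $28.08 + $3.65 = $291.24
Net pay = $1,304.87 − $291.24 = $1,013.63

$1,013.63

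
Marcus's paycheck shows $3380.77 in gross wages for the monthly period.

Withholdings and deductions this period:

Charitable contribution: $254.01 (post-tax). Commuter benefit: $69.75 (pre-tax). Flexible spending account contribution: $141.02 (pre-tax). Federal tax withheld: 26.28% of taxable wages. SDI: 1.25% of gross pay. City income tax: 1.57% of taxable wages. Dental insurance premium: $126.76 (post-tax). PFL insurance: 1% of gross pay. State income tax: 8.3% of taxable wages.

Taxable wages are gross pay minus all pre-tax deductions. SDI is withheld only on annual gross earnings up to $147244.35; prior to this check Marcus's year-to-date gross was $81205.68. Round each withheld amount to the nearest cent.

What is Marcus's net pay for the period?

Commuter benefit: $69.75
Flexible spending account contribution: $141.02
Pre-tax total = $69.75 + $141.02 = $210.77
Taxable wages = $3380.77 − $210.77 = $3170.00
City income tax: $3170.00 × 0.0157 = $49.77
State income tax: $3170.00 × 0.083 = $263.11
Federal tax withheld: $3170.00 × 0.2628 = $833.08
PFL insurance: $3380.77 × 0.01 = $33.81
SDI: cap not yet reached, full $3380.77 is subject → $3380.77 × 0.0125 = $42.26
Charitable contribution: $254.01
Dental insurance premium: $126.76
Total deductions = $69.75 + $141.02 + $49.77 + $263.11 + $833.08 + $33.81 + $42.26 + $254.01 + $126.76 = $1813.57
Net pay = $3380.77 − $1813.57 = $1567.20

$1567.20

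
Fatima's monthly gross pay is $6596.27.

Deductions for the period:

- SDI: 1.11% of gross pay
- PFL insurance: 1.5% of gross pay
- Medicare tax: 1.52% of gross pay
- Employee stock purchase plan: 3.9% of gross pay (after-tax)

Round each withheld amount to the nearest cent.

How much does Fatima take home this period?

Medicare tax: $6596.27 × 0.0152 = $100.26
PFL insurance: $6596.27 × 0.015 = $98.94
SDI: $6596.27 × 0.0111 = $73.22
Employee stock purchase plan: $6596.27 × 0.039 = $257.25
Total deductions = $100.26 + $98.94 + $73.22 + $257.25 = $529.67
Net pay = $6596.27 − $529.67 = $6066.60

$6066.60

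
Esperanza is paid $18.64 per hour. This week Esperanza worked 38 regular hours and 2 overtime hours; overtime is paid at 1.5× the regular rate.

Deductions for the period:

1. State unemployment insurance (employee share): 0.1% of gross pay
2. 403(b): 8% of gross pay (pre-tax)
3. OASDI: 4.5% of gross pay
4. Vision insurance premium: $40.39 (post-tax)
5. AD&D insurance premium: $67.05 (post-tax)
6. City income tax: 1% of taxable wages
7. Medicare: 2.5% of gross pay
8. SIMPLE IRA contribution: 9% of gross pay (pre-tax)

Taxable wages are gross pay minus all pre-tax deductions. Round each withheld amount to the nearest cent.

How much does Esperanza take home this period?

Regular pay: 38 × $18.64 = $708.32
Overtime pay: 2 × $18.64 × 1.5 = $55.92
Gross pay = $708.32 + $55.92 = $764.24
SIMPLE IRA contribution: $764.24 × 0.09 = $68.78
403(b): $764.24 × 0.08 = $61.14
Pre-tax total = $68.78 + $61.14 = $129.92
Taxable wages = $764.24 − $129.92 = $634.32
City income tax: $634.32 × 0.01 = $6.34
Medicare: $764.24 × 0.025 = $19.11
State unemployment insurance (employee share): $764.24 × 0.001 = $0.76
OASDI: $764.24 × 0.045 = $34.39
Vision insurance premium: $40.39
AD&D insurance premium: $67.05
Total deductions = $68.78 + $61.14 + $6.34 + $19.11 + $0.76 + $34.39 + $40.39 + $67.05 = $297.96
Net pay = $764.24 − $297.96 = $466.28

$466.28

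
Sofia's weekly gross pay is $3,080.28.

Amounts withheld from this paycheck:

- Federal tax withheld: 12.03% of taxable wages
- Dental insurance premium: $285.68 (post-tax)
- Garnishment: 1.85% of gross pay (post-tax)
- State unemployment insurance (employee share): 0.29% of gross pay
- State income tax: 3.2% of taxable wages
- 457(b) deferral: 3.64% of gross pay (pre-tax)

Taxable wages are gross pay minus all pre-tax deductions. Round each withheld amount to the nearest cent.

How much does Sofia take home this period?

$2,164.51

457(b) deferral: $3,080.28 × 0.0364 = $112.12
Taxable wages = $3,080.28 − $112.12 = $2,968.16
Federal tax withheld: $2,968.16 × 0.1203 = $357.07
State income tax: $2,968.16 × 0.032 = $94.98
State unemployment insurance (employee share): $3,080.28 × 0.0029 = $8.93
Dental insurance premium: $285.68
Garnishment: $3,080.28 × 0.0185 = $56.99
Total deductions = $112.12 + $357.07 + $94.98 + $8.93 + $285.68 + $56.99 = $915.77
Net pay = $3,080.28 − $915.77 = $2,164.51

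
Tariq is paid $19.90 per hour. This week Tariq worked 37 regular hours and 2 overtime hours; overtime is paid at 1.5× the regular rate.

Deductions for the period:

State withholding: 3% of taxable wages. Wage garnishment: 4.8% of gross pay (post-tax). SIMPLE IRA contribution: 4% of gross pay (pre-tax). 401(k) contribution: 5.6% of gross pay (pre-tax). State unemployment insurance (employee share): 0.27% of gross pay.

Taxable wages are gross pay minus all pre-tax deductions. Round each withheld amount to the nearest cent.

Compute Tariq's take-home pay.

$657.63

Regular pay: 37 × $19.90 = $736.30
Overtime pay: 2 × $19.90 × 1.5 = $59.70
Gross pay = $736.30 + $59.70 = $796.00
401(k) contribution: $796.00 × 0.056 = $44.58
SIMPLE IRA contribution: $796.00 × 0.04 = $31.84
Pre-tax total = $44.58 + $31.84 = $76.42
Taxable wages = $796.00 − $76.42 = $719.58
State withholding: $719.58 × 0.03 = $21.59
State unemployment insurance (employee share): $796.00 × 0.0027 = $2.15
Wage garnishment: $796.00 × 0.048 = $38.21
Total deductions = $44.58 + $31.84 + $21.59 + $2.15 + $38.21 = $138.37
Net pay = $796.00 − $138.37 = $657.63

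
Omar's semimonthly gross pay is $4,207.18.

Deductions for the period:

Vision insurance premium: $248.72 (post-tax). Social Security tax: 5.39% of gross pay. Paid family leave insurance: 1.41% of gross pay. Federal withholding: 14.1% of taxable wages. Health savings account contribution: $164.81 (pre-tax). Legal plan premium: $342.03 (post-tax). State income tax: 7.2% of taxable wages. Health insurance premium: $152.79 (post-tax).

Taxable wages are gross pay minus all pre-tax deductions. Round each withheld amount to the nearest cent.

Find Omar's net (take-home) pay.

$2,151.72

Health savings account contribution: $164.81
Taxable wages = $4,207.18 − $164.81 = $4,042.37
State income tax: $4,042.37 × 0.072 = $291.05
Federal withholding: $4,042.37 × 0.141 = $569.97
Paid family leave insurance: $4,207.18 × 0.0141 = $59.32
Social Security tax: $4,207.18 × 0.0539 = $226.77
Vision insurance premium: $248.72
Health insurance premium: $152.79
Legal plan premium: $342.03
Total deductions = $164.81 + $291.05 + $569.97 + $59.32 + $226.77 + $248.72 + $152.79 + $342.03 = $2,055.46
Net pay = $4,207.18 − $2,055.46 = $2,151.72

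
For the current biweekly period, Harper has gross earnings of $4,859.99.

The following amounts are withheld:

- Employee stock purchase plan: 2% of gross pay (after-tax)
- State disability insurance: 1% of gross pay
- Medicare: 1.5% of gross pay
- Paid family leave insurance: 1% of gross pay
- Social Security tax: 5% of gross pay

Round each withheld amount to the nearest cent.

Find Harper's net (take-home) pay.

$4,349.69

Medicare: $4,859.99 × 0.015 = $72.90
Social Security tax: $4,859.99 × 0.05 = $243.00
Paid family leave insurance: $4,859.99 × 0.01 = $48.60
State disability insurance: $4,859.99 × 0.01 = $48.60
Employee stock purchase plan: $4,859.99 × 0.02 = $97.20
Total deductions = $72.90 + $243.00 + $48.60 + $48.60 + $97.20 = $510.30
Net pay = $4,859.99 − $510.30 = $4,349.69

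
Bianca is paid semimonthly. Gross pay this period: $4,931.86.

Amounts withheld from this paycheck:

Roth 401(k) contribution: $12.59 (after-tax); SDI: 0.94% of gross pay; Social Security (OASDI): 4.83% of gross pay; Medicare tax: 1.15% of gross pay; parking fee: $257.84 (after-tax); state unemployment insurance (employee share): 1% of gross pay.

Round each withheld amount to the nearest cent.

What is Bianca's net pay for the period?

$4,270.82

Medicare tax: $4,931.86 × 0.0115 = $56.72
SDI: $4,931.86 × 0.0094 = $46.36
Social Security (OASDI): $4,931.86 × 0.0483 = $238.21
State unemployment insurance (employee share): $4,931.86 × 0.01 = $49.32
Parking fee: $257.84
Roth 401(k) contribution: $12.59
Total deductions = $56.72 + $46.36 + $238.21 + $49.32 + $257.84 + $12.59 = $661.04
Net pay = $4,931.86 − $661.04 = $4,270.82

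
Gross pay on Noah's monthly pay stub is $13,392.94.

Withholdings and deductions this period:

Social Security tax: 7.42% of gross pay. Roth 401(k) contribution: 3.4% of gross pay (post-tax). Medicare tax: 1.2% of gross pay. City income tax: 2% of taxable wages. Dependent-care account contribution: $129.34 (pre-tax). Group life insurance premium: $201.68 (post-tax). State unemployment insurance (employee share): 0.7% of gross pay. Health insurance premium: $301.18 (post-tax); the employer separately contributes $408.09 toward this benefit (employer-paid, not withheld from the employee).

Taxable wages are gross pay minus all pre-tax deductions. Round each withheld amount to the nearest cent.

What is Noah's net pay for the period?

Dependent-care account contribution: $129.34
Taxable wages = $13,392.94 − $129.34 = $13,263.60
City income tax: $13,263.60 × 0.02 = $265.27
State unemployment insurance (employee share): $13,392.94 × 0.007 = $93.75
Medicare tax: $13,392.94 × 0.012 = $160.72
Social Security tax: $13,392.94 × 0.0742 = $993.76
Health insurance premium: $301.18
Roth 401(k) contribution: $13,392.94 × 0.034 = $455.36
Group life insurance premium: $201.68
(Employer's $408.09 toward health insurance premium is not withheld from the employee.)
Total deductions = $129.34 + $265.27 + $93.75 + $160.72 + $993.76 + $301.18 + $455.36 + $201.68 = $2,601.06
Net pay = $13,392.94 − $2,601.06 = $10,791.88

$10,791.88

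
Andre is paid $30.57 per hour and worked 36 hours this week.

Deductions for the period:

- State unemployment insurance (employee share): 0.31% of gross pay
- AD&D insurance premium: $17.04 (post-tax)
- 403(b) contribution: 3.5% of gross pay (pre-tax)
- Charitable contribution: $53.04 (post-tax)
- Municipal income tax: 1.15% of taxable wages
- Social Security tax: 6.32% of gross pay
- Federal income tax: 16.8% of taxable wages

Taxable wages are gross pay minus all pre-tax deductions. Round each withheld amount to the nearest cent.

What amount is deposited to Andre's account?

Gross pay: 36 × $30.57 = $1100.52
403(b) contribution: $1100.52 × 0.035 = $38.52
Taxable wages = $1100.52 − $38.52 = $1062.00
Federal income tax: $1062.00 × 0.168 = $178.42
Municipal income tax: $1062.00 × 0.0115 = $12.21
Social Security tax: $1100.52 × 0.0632 = $69.55
State unemployment insurance (employee share): $1100.52 × 0.0031 = $3.41
AD&D insurance premium: $17.04
Charitable contribution: $53.04
Total deductions = $38.52 + $178.42 + $12.21 + $69.55 + $3.41 + $17.04 + $53.04 = $372.19
Net pay = $1100.52 − $372.19 = $728.33

$728.33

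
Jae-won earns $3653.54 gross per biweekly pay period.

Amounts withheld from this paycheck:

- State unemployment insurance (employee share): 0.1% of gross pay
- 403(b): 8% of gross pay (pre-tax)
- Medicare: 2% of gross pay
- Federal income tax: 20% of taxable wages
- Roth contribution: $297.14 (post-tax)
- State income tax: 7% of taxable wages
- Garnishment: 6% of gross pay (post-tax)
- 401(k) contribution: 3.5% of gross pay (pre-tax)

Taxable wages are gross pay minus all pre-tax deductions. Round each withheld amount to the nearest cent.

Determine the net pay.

403(b): $3653.54 × 0.08 = $292.28
401(k) contribution: $3653.54 × 0.035 = $127.87
Pre-tax total = $292.28 + $127.87 = $420.15
Taxable wages = $3653.54 − $420.15 = $3233.39
State income tax: $3233.39 × 0.07 = $226.34
Federal income tax: $3233.39 × 0.2 = $646.68
Medicare: $3653.54 × 0.02 = $73.07
State unemployment insurance (employee share): $3653.54 × 0.001 = $3.65
Garnishment: $3653.54 × 0.06 = $219.21
Roth contribution: $297.14
Total deductions = $292.28 + $127.87 + $226.34 + $646.68 + $73.07 + $3.65 + $219.21 + $297.14 = $1886.24
Net pay = $3653.54 − $1886.24 = $1767.30

$1767.30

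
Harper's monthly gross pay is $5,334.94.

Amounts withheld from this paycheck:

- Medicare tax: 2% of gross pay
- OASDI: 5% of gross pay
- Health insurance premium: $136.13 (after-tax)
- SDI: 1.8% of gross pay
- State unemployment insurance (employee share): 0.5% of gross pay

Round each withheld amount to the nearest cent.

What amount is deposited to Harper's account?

$4,702.66

SDI: $5,334.94 × 0.018 = $96.03
OASDI: $5,334.94 × 0.05 = $266.75
State unemployment insurance (employee share): $5,334.94 × 0.005 = $26.67
Medicare tax: $5,334.94 × 0.02 = $106.70
Health insurance premium: $136.13
Total deductions = $96.03 + $266.75 + $26.67 + $106.70 + $136.13 = $632.28
Net pay = $5,334.94 − $632.28 = $4,702.66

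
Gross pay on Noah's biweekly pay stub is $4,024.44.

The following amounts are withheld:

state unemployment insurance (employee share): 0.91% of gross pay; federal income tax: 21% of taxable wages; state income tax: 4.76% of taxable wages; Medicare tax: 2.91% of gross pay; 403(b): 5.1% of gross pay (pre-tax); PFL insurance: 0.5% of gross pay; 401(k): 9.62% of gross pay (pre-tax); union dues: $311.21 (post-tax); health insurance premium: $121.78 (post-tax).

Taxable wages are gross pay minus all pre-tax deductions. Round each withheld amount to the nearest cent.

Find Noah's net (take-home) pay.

$1,941.10

401(k): $4,024.44 × 0.0962 = $387.15
403(b): $4,024.44 × 0.051 = $205.25
Pre-tax total = $387.15 + $205.25 = $592.40
Taxable wages = $4,024.44 − $592.40 = $3,432.04
State income tax: $3,432.04 × 0.0476 = $163.37
Federal income tax: $3,432.04 × 0.21 = $720.73
PFL insurance: $4,024.44 × 0.005 = $20.12
State unemployment insurance (employee share): $4,024.44 × 0.0091 = $36.62
Medicare tax: $4,024.44 × 0.0291 = $117.11
Union dues: $311.21
Health insurance premium: $121.78
Total deductions = $387.15 + $205.25 + $163.37 + $720.73 + $20.12 + $36.62 + $117.11 + $311.21 + $121.78 = $2,083.34
Net pay = $4,024.44 − $2,083.34 = $1,941.10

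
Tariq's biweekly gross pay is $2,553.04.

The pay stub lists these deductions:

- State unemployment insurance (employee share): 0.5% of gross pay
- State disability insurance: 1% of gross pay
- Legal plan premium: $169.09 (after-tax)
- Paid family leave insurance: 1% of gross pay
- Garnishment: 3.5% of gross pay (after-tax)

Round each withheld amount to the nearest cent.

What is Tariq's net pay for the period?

$2,230.76

State disability insurance: $2,553.04 × 0.01 = $25.53
Paid family leave insurance: $2,553.04 × 0.01 = $25.53
State unemployment insurance (employee share): $2,553.04 × 0.005 = $12.77
Legal plan premium: $169.09
Garnishment: $2,553.04 × 0.035 = $89.36
Total deductions = $25.53 + $25.53 + $12.77 + $169.09 + $89.36 = $322.28
Net pay = $2,553.04 − $322.28 = $2,230.76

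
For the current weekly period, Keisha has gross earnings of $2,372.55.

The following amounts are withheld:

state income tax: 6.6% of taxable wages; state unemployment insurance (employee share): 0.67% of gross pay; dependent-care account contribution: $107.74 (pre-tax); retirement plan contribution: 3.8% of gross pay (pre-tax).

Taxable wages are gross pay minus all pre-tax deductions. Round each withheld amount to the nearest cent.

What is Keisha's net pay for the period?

Retirement plan contribution: $2,372.55 × 0.038 = $90.16
Dependent-care account contribution: $107.74
Pre-tax total = $90.16 + $107.74 = $197.90
Taxable wages = $2,372.55 − $197.90 = $2,174.65
State income tax: $2,174.65 × 0.066 = $143.53
State unemployment insurance (employee share): $2,372.55 × 0.0067 = $15.90
Total deductions = $90.16 + $107.74 + $143.53 + $15.90 = $357.33
Net pay = $2,372.55 − $357.33 = $2,015.22

$2,015.22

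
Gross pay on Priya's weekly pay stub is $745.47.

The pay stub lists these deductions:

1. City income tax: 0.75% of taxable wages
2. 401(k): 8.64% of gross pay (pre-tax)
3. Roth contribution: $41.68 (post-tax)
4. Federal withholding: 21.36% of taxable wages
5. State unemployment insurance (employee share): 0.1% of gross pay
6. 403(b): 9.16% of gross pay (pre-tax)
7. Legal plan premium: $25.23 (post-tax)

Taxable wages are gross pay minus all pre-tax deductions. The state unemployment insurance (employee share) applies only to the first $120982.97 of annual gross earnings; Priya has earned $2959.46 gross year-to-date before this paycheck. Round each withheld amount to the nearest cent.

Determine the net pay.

$409.62

401(k): $745.47 × 0.0864 = $64.41
403(b): $745.47 × 0.0916 = $68.29
Pre-tax total = $64.41 + $68.29 = $132.70
Taxable wages = $745.47 − $132.70 = $612.77
Federal withholding: $612.77 × 0.2136 = $130.89
City income tax: $612.77 × 0.0075 = $4.60
State unemployment insurance (employee share): cap not yet reached, full $745.47 is subject → $745.47 × 0.001 = $0.75
Legal plan premium: $25.23
Roth contribution: $41.68
Total deductions = $64.41 + $68.29 + $130.89 + $4.60 + $0.75 + $25.23 + $41.68 = $335.85
Net pay = $745.47 − $335.85 = $409.62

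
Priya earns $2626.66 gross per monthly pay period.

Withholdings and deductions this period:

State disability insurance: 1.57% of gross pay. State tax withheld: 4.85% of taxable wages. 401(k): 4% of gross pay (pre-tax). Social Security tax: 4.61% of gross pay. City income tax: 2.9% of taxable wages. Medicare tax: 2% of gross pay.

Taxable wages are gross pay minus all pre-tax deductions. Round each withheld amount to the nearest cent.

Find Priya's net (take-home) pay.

$2111.30

401(k): $2626.66 × 0.04 = $105.07
Taxable wages = $2626.66 − $105.07 = $2521.59
State tax withheld: $2521.59 × 0.0485 = $122.30
City income tax: $2521.59 × 0.029 = $73.13
State disability insurance: $2626.66 × 0.0157 = $41.24
Social Security tax: $2626.66 × 0.0461 = $121.09
Medicare tax: $2626.66 × 0.02 = $52.53
Total deductions = $105.07 + $122.30 + $73.13 + $41.24 + $121.09 + $52.53 = $515.36
Net pay = $2626.66 − $515.36 = $2111.30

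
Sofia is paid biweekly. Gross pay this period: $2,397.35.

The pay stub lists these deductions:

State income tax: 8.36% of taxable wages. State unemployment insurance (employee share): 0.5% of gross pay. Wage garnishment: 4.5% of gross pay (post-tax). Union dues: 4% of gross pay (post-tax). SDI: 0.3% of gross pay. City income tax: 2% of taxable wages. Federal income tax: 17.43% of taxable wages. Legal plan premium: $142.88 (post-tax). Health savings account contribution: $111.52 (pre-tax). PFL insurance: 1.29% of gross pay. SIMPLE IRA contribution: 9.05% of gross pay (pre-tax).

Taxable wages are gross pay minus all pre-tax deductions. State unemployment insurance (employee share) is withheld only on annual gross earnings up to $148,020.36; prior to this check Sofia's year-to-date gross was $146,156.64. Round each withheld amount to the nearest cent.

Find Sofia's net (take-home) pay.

$1,099.84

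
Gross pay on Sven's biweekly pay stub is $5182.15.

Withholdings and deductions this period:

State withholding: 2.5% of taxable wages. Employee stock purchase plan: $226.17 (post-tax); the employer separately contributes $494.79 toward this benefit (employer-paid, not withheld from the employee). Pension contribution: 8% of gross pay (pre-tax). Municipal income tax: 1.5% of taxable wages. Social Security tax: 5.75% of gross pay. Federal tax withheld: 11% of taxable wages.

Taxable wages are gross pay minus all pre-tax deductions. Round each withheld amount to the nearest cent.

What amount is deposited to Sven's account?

$3528.31

Pension contribution: $5182.15 × 0.08 = $414.57
Taxable wages = $5182.15 − $414.57 = $4767.58
Federal tax withheld: $4767.58 × 0.11 = $524.43
State withholding: $4767.58 × 0.025 = $119.19
Municipal income tax: $4767.58 × 0.015 = $71.51
Social Security tax: $5182.15 × 0.0575 = $297.97
Employee stock purchase plan: $226.17
(Employer's $494.79 toward employee stock purchase plan is not withheld from the employee.)
Total deductions = $414.57 + $524.43 + $119.19 + $71.51 + $297.97 + $226.17 = $1653.84
Net pay = $5182.15 − $1653.84 = $3528.31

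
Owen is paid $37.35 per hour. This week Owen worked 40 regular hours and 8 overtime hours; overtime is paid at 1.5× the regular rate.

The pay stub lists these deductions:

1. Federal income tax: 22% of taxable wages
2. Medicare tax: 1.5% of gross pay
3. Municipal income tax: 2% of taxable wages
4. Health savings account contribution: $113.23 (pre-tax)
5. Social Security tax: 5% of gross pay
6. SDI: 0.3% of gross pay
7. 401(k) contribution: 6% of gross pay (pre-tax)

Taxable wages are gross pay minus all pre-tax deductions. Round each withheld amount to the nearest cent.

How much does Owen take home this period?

$1169.38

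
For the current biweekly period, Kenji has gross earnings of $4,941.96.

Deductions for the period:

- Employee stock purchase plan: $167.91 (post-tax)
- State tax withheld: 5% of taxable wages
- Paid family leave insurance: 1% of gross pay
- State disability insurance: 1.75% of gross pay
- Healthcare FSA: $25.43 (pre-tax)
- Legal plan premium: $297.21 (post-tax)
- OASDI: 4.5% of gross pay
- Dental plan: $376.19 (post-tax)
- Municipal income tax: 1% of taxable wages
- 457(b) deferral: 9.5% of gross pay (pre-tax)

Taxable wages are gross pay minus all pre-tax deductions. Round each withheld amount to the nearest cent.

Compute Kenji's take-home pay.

$2,980.62

Healthcare FSA: $25.43
457(b) deferral: $4,941.96 × 0.095 = $469.49
Pre-tax total = $25.43 + $469.49 = $494.92
Taxable wages = $4,941.96 − $494.92 = $4,447.04
Municipal income tax: $4,447.04 × 0.01 = $44.47
State tax withheld: $4,447.04 × 0.05 = $222.35
OASDI: $4,941.96 × 0.045 = $222.39
State disability insurance: $4,941.96 × 0.0175 = $86.48
Paid family leave insurance: $4,941.96 × 0.01 = $49.42
Employee stock purchase plan: $167.91
Legal plan premium: $297.21
Dental plan: $376.19
Total deductions = $25.43 + $469.49 + $44.47 + $222.35 + $222.39 + $86.48 + $49.42 + $167.91 + $297.21 + $376.19 = $1,961.34
Net pay = $4,941.96 − $1,961.34 = $2,980.62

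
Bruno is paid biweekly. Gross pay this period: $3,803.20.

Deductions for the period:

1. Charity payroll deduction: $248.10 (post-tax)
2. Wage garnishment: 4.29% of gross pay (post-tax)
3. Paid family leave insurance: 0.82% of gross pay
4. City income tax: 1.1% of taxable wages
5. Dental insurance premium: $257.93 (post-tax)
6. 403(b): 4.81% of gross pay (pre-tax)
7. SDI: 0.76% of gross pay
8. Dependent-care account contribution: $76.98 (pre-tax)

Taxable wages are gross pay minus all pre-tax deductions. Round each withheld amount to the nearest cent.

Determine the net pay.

$2,775.03

Dependent-care account contribution: $76.98
403(b): $3,803.20 × 0.0481 = $182.93
Pre-tax total = $76.98 + $182.93 = $259.91
Taxable wages = $3,803.20 − $259.91 = $3,543.29
City income tax: $3,543.29 × 0.011 = $38.98
Paid family leave insurance: $3,803.20 × 0.0082 = $31.19
SDI: $3,803.20 × 0.0076 = $28.90
Charity payroll deduction: $248.10
Dental insurance premium: $257.93
Wage garnishment: $3,803.20 × 0.0429 = $163.16
Total deductions = $76.98 + $182.93 + $38.98 + $31.19 + $28.90 + $248.10 + $257.93 + $163.16 = $1,028.17
Net pay = $3,803.20 − $1,028.17 = $2,775.03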